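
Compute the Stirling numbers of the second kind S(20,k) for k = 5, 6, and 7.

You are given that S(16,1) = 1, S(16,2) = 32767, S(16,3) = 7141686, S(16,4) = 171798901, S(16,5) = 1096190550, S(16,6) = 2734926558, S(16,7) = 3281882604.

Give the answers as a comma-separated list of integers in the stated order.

@17  (17,2):32767·2+1→65535, (17,3):7141686·3+32767→21457825, (17,4):171798901·4+7141686→694337290, (17,5):1096190550·5+171798901→5652751651, (17,6):2734926558·6+1096190550→17505749898, (17,7):3281882604·7+2734926558→25708104786
@18  (18,3):21457825·3+65535→64439010, (18,4):694337290·4+21457825→2798806985, (18,5):5652751651·5+694337290→28958095545, (18,6):17505749898·6+5652751651→110687251039, (18,7):25708104786·7+17505749898→197462483400
@19  (19,4):2798806985·4+64439010→11259666950, (19,5):28958095545·5+2798806985→147589284710, (19,6):110687251039·6+28958095545→693081601779, (19,7):197462483400·7+110687251039→1492924634839
@20  (20,5):147589284710·5+11259666950→749206090500, (20,6):693081601779·6+147589284710→4306078895384, (20,7):1492924634839·7+693081601779→11143554045652
Read S(20,5) = 749206090500, S(20,6) = 4306078895384, S(20,7) = 11143554045652.

749206090500, 4306078895384, 11143554045652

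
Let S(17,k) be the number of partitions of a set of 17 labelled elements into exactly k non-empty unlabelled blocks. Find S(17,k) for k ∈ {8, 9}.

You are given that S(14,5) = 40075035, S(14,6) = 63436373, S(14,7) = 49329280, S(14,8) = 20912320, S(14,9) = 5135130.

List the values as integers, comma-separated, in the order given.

20415995028, 9528822303

r15: T_15,6=6×63436373+40075035=420693273; T_15,7=7×49329280+63436373=408741333; T_15,8=8×20912320+49329280=216627840; T_15,9=9×5135130+20912320=67128490
r16: T_16,7=7×408741333+420693273=3281882604; T_16,8=8×216627840+408741333=2141764053; T_16,9=9×67128490+216627840=820784250
r17: T_17,8=8×2141764053+3281882604=20415995028; T_17,9=9×820784250+2141764053=9528822303
Read S(17,8) = 20415995028, S(17,9) = 9528822303.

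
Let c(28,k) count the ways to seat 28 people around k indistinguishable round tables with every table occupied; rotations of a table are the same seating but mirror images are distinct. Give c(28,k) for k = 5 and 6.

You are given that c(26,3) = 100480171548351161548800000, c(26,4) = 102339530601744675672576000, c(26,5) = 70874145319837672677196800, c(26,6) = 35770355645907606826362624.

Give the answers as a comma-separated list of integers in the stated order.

[27] T[27,4]:26*102339530601744675672576000+100480171548351161548800000=2761307967193712729035776000 · T[27,5]:26*70874145319837672677196800+102339530601744675672576000=1945067308917524165279692800 · T[27,6]:26*35770355645907606826362624+70874145319837672677196800=1000903392113435450162625024
[28] T[28,5]:27*1945067308917524165279692800+2761307967193712729035776000=55278125307966865191587481600 · T[28,6]:27*1000903392113435450162625024+1945067308917524165279692800=28969458895980281319670568448
Read c(28,5) = 55278125307966865191587481600, c(28,6) = 28969458895980281319670568448.

55278125307966865191587481600, 28969458895980281319670568448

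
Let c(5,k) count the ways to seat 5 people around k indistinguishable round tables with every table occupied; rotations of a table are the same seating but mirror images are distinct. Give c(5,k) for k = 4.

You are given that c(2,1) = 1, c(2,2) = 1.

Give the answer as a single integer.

@3  (3,2):1·2+1→3, (3,3):0·2+1→1
@4  (4,3):1·3+3→6, (4,4):0·3+1→1
@5  (5,4):1·4+6→10
Read c(5,4) = 10.

10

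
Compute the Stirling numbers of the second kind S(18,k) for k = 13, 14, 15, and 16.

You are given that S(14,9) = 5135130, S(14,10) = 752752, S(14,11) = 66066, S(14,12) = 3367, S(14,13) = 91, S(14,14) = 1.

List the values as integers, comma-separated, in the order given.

125854638, 8408778, 367200, 9996

@15  (15,10):752752·10+5135130→12662650, (15,11):66066·11+752752→1479478, (15,12):3367·12+66066→106470, (15,13):91·13+3367→4550, (15,14):1·14+91→105, (15,15):0·15+1→1
@16  (16,11):1479478·11+12662650→28936908, (16,12):106470·12+1479478→2757118, (16,13):4550·13+106470→165620, (16,14):105·14+4550→6020, (16,15):1·15+105→120, (16,16):0·16+1→1
@17  (17,12):2757118·12+28936908→62022324, (17,13):165620·13+2757118→4910178, (17,14):6020·14+165620→249900, (17,15):120·15+6020→7820, (17,16):1·16+120→136
@18  (18,13):4910178·13+62022324→125854638, (18,14):249900·14+4910178→8408778, (18,15):7820·15+249900→367200, (18,16):136·16+7820→9996
Read S(18,13) = 125854638, S(18,14) = 8408778, S(18,15) = 367200, S(18,16) = 9996.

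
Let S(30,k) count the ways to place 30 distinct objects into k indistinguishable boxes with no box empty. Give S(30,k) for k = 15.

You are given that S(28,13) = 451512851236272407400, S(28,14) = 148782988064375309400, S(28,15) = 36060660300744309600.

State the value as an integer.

[29] T[29,14]:14*148782988064375309400+451512851236272407400=2534474684137526739000 · T[29,15]:15*36060660300744309600+148782988064375309400=689692892575539953400
[30] T[30,15]:15*689692892575539953400+2534474684137526739000=12879868072770626040000
Read S(30,15) = 12879868072770626040000.

12879868072770626040000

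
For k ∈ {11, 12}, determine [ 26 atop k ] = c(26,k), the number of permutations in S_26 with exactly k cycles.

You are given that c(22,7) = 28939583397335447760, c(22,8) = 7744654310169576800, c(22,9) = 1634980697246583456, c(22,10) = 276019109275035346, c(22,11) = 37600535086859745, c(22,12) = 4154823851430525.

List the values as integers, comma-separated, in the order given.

i=23: T(23,8)=28939583397335447760+22·7744654310169576800=199321978221066137360 | T(23,9)=7744654310169576800+22·1634980697246583456=43714229649594412832 | T(23,10)=1634980697246583456+22·276019109275035346=7707401101297361068 | T(23,11)=276019109275035346+22·37600535086859745=1103230881185949736 | T(23,12)=37600535086859745+22·4154823851430525=129006659818331295
i=24: T(24,9)=199321978221066137360+23·43714229649594412832=1204749260161737632496 | T(24,10)=43714229649594412832+23·7707401101297361068=220984454979433717396 | T(24,11)=7707401101297361068+23·1103230881185949736=33081711368574204996 | T(24,12)=1103230881185949736+23·129006659818331295=4070384057007569521
i=25: T(25,10)=1204749260161737632496+24·220984454979433717396=6508376179668146850000 | T(25,11)=220984454979433717396+24·33081711368574204996=1014945527825214637300 | T(25,12)=33081711368574204996+24·4070384057007569521=130770928736755873500
i=26: T(26,11)=6508376179668146850000+25·1014945527825214637300=31882014375298512782500 | T(26,12)=1014945527825214637300+25·130770928736755873500=4284218746244111474800
Read c(26,11) = 31882014375298512782500, c(26,12) = 4284218746244111474800.

31882014375298512782500, 4284218746244111474800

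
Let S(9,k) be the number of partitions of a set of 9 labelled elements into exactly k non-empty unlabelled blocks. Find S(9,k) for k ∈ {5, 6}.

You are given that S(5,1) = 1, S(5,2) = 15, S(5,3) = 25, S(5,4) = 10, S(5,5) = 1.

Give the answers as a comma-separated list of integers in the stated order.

r6: T_6,2=2×15+1=31; T_6,3=3×25+15=90; T_6,4=4×10+25=65; T_6,5=5×1+10=15; T_6,6=6×0+1=1
r7: T_7,3=3×90+31=301; T_7,4=4×65+90=350; T_7,5=5×15+65=140; T_7,6=6×1+15=21
r8: T_8,4=4×350+301=1701; T_8,5=5×140+350=1050; T_8,6=6×21+140=266
r9: T_9,5=5×1050+1701=6951; T_9,6=6×266+1050=2646
Read S(9,5) = 6951, S(9,6) = 2646.

6951, 2646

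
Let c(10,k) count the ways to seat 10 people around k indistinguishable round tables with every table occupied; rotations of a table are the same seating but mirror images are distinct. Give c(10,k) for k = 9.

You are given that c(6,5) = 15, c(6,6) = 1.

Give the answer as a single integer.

45

@7  (7,6):1·6+15→21, (7,7):0·6+1→1
@8  (8,7):1·7+21→28, (8,8):0·7+1→1
@9  (9,8):1·8+28→36, (9,9):0·8+1→1
@10  (10,9):1·9+36→45
Read c(10,9) = 45.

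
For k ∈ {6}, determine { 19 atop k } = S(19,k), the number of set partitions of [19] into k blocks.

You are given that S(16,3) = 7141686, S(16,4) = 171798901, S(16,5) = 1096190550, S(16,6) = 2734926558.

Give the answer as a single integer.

@17  (17,4):171798901·4+7141686→694337290, (17,5):1096190550·5+171798901→5652751651, (17,6):2734926558·6+1096190550→17505749898
@18  (18,5):5652751651·5+694337290→28958095545, (18,6):17505749898·6+5652751651→110687251039
@19  (19,6):110687251039·6+28958095545→693081601779
Read S(19,6) = 693081601779.

693081601779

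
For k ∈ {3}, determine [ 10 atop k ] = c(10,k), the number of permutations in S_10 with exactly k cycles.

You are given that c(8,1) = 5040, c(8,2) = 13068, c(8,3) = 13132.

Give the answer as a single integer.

r9: T_9,2=8×13068+5040=109584; T_9,3=8×13132+13068=118124
r10: T_10,3=9×118124+109584=1172700
Read c(10,3) = 1172700.

1172700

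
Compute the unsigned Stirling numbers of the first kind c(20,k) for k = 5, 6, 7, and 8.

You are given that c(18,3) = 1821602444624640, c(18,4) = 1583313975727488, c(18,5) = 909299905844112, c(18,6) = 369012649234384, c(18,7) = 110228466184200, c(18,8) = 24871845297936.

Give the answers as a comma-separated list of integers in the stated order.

371384787345228000, 161429736530118960, 52260903362512720, 12953636989943896

[19] T[19,4]:18*1583313975727488+1821602444624640=30321254007719424 · T[19,5]:18*909299905844112+1583313975727488=17950712280921504 · T[19,6]:18*369012649234384+909299905844112=7551527592063024 · T[19,7]:18*110228466184200+369012649234384=2353125040549984 · T[19,8]:18*24871845297936+110228466184200=557921681547048
[20] T[20,5]:19*17950712280921504+30321254007719424=371384787345228000 · T[20,6]:19*7551527592063024+17950712280921504=161429736530118960 · T[20,7]:19*2353125040549984+7551527592063024=52260903362512720 · T[20,8]:19*557921681547048+2353125040549984=12953636989943896
Read c(20,5) = 371384787345228000, c(20,6) = 161429736530118960, c(20,7) = 52260903362512720, c(20,8) = 12953636989943896.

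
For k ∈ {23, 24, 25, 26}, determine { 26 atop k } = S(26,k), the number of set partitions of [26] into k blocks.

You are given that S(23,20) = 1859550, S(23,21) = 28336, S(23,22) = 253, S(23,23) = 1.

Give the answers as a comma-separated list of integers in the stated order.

4126200, 47450, 325, 1

i=24: T(24,21)=1859550+21·28336=2454606 | T(24,22)=28336+22·253=33902 | T(24,23)=253+23·1=276 | T(24,24)=1+24·0=1
i=25: T(25,22)=2454606+22·33902=3200450 | T(25,23)=33902+23·276=40250 | T(25,24)=276+24·1=300 | T(25,25)=1+25·0=1
i=26: T(26,23)=3200450+23·40250=4126200 | T(26,24)=40250+24·300=47450 | T(26,25)=300+25·1=325 | T(26,26)=1+26·0=1
Read S(26,23) = 4126200, S(26,24) = 47450, S(26,25) = 325, S(26,26) = 1.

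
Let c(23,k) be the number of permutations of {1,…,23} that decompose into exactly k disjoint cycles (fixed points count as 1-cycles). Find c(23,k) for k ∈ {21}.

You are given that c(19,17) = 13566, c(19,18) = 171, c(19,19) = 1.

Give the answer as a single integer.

30107

@20  (20,18):171·19+13566→16815, (20,19):1·19+171→190, (20,20):0·19+1→1
@21  (21,19):190·20+16815→20615, (21,20):1·20+190→210, (21,21):0·20+1→1
@22  (22,20):210·21+20615→25025, (22,21):1·21+210→231
@23  (23,21):231·22+25025→30107
Read c(23,21) = 30107.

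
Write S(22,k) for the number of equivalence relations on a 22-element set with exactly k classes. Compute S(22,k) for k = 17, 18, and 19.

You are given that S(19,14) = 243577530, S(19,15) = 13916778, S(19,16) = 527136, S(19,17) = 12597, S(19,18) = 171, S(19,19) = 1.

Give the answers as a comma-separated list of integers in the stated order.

[20] T[20,15]:15*13916778+243577530=452329200 · T[20,16]:16*527136+13916778=22350954 · T[20,17]:17*12597+527136=741285 · T[20,18]:18*171+12597=15675 · T[20,19]:19*1+171=190
[21] T[21,16]:16*22350954+452329200=809944464 · T[21,17]:17*741285+22350954=34952799 · T[21,18]:18*15675+741285=1023435 · T[21,19]:19*190+15675=19285
[22] T[22,17]:17*34952799+809944464=1404142047 · T[22,18]:18*1023435+34952799=53374629 · T[22,19]:19*19285+1023435=1389850
Read S(22,17) = 1404142047, S(22,18) = 53374629, S(22,19) = 1389850.

1404142047, 53374629, 1389850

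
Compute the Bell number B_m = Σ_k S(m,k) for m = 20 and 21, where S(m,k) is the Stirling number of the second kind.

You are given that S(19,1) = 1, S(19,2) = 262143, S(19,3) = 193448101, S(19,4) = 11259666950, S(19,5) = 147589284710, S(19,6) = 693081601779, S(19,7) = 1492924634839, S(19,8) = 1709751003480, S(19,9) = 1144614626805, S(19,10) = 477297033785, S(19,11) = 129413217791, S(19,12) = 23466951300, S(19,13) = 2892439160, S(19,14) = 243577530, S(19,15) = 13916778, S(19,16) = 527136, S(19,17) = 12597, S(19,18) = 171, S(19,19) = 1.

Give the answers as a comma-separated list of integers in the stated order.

r20: T_20,1=1×1+0=1; T_20,2=2×262143+1=524287; T_20,3=3×193448101+262143=580606446; T_20,4=4×11259666950+193448101=45232115901; T_20,5=5×147589284710+11259666950=749206090500; T_20,6=6×693081601779+147589284710=4306078895384; T_20,7=7×1492924634839+693081601779=11143554045652; T_20,8=8×1709751003480+1492924634839=15170932662679; T_20,9=9×1144614626805+1709751003480=12011282644725; T_20,10=10×477297033785+1144614626805=5917584964655; T_20,11=11×129413217791+477297033785=1900842429486; T_20,12=12×23466951300+129413217791=411016633391; T_20,13=13×2892439160+23466951300=61068660380; T_20,14=14×243577530+2892439160=6302524580; T_20,15=15×13916778+243577530=452329200; T_20,16=16×527136+13916778=22350954; T_20,17=17×12597+527136=741285; T_20,18=18×171+12597=15675; T_20,19=19×1+171=190; T_20,20=20×0+1=1
r21: T_21,1=1×1+0=1; T_21,2=2×524287+1=1048575; T_21,3=3×580606446+524287=1742343625; T_21,4=4×45232115901+580606446=181509070050; T_21,5=5×749206090500+45232115901=3791262568401; T_21,6=6×4306078895384+749206090500=26585679462804; T_21,7=7×11143554045652+4306078895384=82310957214948; T_21,8=8×15170932662679+11143554045652=132511015347084; T_21,9=9×12011282644725+15170932662679=123272476465204; T_21,10=10×5917584964655+12011282644725=71187132291275; T_21,11=11×1900842429486+5917584964655=26826851689001; T_21,12=12×411016633391+1900842429486=6833042030178; T_21,13=13×61068660380+411016633391=1204909218331; T_21,14=14×6302524580+61068660380=149304004500; T_21,15=15×452329200+6302524580=13087462580; T_21,16=16×22350954+452329200=809944464; T_21,17=17×741285+22350954=34952799; T_21,18=18×15675+741285=1023435; T_21,19=19×190+15675=19285; T_21,20=20×1+190=210; T_21,21=21×0+1=1
B_20 = ΣS(20,k) = 1+524287+580606446+45232115901+749206090500+4306078895384+11143554045652+15170932662679+12011282644725+5917584964655+1900842429486+411016633391+61068660380+6302524580+452329200+22350954+741285+15675+190+1 = 51724158235372
B_21 = ΣS(21,k) = 1+1048575+1742343625+181509070050+3791262568401+26585679462804+82310957214948+132511015347084+123272476465204+71187132291275+26826851689001+6833042030178+1204909218331+149304004500+13087462580+809944464+34952799+1023435+19285+210+1 = 474869816156751

51724158235372, 474869816156751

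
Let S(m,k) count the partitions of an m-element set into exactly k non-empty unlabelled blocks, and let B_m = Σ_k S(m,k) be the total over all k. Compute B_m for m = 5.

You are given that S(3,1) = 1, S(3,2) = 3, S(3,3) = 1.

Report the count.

52

r4: T_4,1=1×1+0=1; T_4,2=2×3+1=7; T_4,3=3×1+3=6; T_4,4=4×0+1=1
r5: T_5,1=1×1+0=1; T_5,2=2×7+1=15; T_5,3=3×6+7=25; T_5,4=4×1+6=10; T_5,5=5×0+1=1
B_5 = ΣS(5,k) = 1+15+25+10+1 = 52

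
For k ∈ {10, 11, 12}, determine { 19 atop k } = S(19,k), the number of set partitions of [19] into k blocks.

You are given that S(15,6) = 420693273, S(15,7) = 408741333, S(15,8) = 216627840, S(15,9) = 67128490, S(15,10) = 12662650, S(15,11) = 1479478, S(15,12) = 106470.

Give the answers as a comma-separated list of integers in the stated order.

r16: T_16,7=7×408741333+420693273=3281882604; T_16,8=8×216627840+408741333=2141764053; T_16,9=9×67128490+216627840=820784250; T_16,10=10×12662650+67128490=193754990; T_16,11=11×1479478+12662650=28936908; T_16,12=12×106470+1479478=2757118
r17: T_17,8=8×2141764053+3281882604=20415995028; T_17,9=9×820784250+2141764053=9528822303; T_17,10=10×193754990+820784250=2758334150; T_17,11=11×28936908+193754990=512060978; T_17,12=12×2757118+28936908=62022324
r18: T_18,9=9×9528822303+20415995028=106175395755; T_18,10=10×2758334150+9528822303=37112163803; T_18,11=11×512060978+2758334150=8391004908; T_18,12=12×62022324+512060978=1256328866
r19: T_19,10=10×37112163803+106175395755=477297033785; T_19,11=11×8391004908+37112163803=129413217791; T_19,12=12×1256328866+8391004908=23466951300
Read S(19,10) = 477297033785, S(19,11) = 129413217791, S(19,12) = 23466951300.

477297033785, 129413217791, 23466951300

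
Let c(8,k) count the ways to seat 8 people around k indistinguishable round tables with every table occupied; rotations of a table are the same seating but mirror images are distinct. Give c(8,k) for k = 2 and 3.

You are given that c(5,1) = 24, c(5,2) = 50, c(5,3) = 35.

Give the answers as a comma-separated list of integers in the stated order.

@6  (6,1):24·5+0→120, (6,2):50·5+24→274, (6,3):35·5+50→225
@7  (7,1):120·6+0→720, (7,2):274·6+120→1764, (7,3):225·6+274→1624
@8  (8,2):1764·7+720→13068, (8,3):1624·7+1764→13132
Read c(8,2) = 13068, c(8,3) = 13132.

13068, 13132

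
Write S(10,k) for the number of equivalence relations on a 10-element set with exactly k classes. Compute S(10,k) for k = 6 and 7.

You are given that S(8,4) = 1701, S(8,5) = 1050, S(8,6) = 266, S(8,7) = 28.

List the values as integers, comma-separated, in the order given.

22827, 5880

@9  (9,5):1050·5+1701→6951, (9,6):266·6+1050→2646, (9,7):28·7+266→462
@10  (10,6):2646·6+6951→22827, (10,7):462·7+2646→5880
Read S(10,6) = 22827, S(10,7) = 5880.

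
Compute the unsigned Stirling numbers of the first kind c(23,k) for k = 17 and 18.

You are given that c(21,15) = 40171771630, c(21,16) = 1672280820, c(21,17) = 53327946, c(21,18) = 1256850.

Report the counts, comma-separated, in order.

136717357942, 4546047198

i=22: T(22,16)=40171771630+21·1672280820=75289668850 | T(22,17)=1672280820+21·53327946=2792167686 | T(22,18)=53327946+21·1256850=79721796
i=23: T(23,17)=75289668850+22·2792167686=136717357942 | T(23,18)=2792167686+22·79721796=4546047198
Read c(23,17) = 136717357942, c(23,18) = 4546047198.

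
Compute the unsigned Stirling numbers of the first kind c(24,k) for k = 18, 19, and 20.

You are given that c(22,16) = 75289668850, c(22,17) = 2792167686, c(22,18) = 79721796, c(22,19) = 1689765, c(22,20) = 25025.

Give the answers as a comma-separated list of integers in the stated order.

241276443496, 7234669596, 168423871

[23] T[23,17]:22*2792167686+75289668850=136717357942 · T[23,18]:22*79721796+2792167686=4546047198 · T[23,19]:22*1689765+79721796=116896626 · T[23,20]:22*25025+1689765=2240315
[24] T[24,18]:23*4546047198+136717357942=241276443496 · T[24,19]:23*116896626+4546047198=7234669596 · T[24,20]:23*2240315+116896626=168423871
Read c(24,18) = 241276443496, c(24,19) = 7234669596, c(24,20) = 168423871.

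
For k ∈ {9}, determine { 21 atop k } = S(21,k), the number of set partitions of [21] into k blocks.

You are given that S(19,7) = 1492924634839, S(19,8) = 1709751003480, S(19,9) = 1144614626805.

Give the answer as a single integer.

123272476465204

row 20: T[20][8]=8·1709751003480+1492924634839=15170932662679  T[20][9]=9·1144614626805+1709751003480=12011282644725
row 21: T[21][9]=9·12011282644725+15170932662679=123272476465204
Read S(21,9) = 123272476465204.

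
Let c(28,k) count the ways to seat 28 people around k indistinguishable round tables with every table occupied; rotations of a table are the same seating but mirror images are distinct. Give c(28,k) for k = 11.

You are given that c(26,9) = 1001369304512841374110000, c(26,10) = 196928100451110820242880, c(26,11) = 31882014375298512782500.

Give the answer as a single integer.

33819732719881270820297640

@27  (27,10):196928100451110820242880·26+1001369304512841374110000→6121499916241722700424880, (27,11):31882014375298512782500·26+196928100451110820242880→1025860474208872152587880
@28  (28,11):1025860474208872152587880·27+6121499916241722700424880→33819732719881270820297640
Read c(28,11) = 33819732719881270820297640.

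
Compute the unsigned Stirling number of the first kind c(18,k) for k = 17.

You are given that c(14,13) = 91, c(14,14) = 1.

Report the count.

row 15: T[15][14]=14·1+91=105  T[15][15]=14·0+1=1
row 16: T[16][15]=15·1+105=120  T[16][16]=15·0+1=1
row 17: T[17][16]=16·1+120=136  T[17][17]=16·0+1=1
row 18: T[18][17]=17·1+136=153
Read c(18,17) = 153.

153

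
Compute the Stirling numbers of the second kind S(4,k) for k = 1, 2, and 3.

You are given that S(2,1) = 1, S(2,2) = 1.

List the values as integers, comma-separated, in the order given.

i=3: T(3,1)=0+1·1=1 | T(3,2)=1+2·1=3 | T(3,3)=1+3·0=1
i=4: T(4,1)=0+1·1=1 | T(4,2)=1+2·3=7 | T(4,3)=3+3·1=6
Read S(4,1) = 1, S(4,2) = 7, S(4,3) = 6.

1, 7, 6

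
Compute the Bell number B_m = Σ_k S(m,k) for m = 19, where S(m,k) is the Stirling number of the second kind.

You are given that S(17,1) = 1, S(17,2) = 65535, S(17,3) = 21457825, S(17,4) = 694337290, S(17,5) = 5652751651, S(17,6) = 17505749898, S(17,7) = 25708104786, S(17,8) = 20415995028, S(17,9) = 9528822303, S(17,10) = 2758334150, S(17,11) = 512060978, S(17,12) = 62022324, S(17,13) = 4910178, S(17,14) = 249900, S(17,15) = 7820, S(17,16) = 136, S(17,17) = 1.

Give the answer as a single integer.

r18: T_18,1=1×1+0=1; T_18,2=2×65535+1=131071; T_18,3=3×21457825+65535=64439010; T_18,4=4×694337290+21457825=2798806985; T_18,5=5×5652751651+694337290=28958095545; T_18,6=6×17505749898+5652751651=110687251039; T_18,7=7×25708104786+17505749898=197462483400; T_18,8=8×20415995028+25708104786=189036065010; T_18,9=9×9528822303+20415995028=106175395755; T_18,10=10×2758334150+9528822303=37112163803; T_18,11=11×512060978+2758334150=8391004908; T_18,12=12×62022324+512060978=1256328866; T_18,13=13×4910178+62022324=125854638; T_18,14=14×249900+4910178=8408778; T_18,15=15×7820+249900=367200; T_18,16=16×136+7820=9996; T_18,17=17×1+136=153; T_18,18=18×0+1=1
r19: T_19,1=1×1+0=1; T_19,2=2×131071+1=262143; T_19,3=3×64439010+131071=193448101; T_19,4=4×2798806985+64439010=11259666950; T_19,5=5×28958095545+2798806985=147589284710; T_19,6=6×110687251039+28958095545=693081601779; T_19,7=7×197462483400+110687251039=1492924634839; T_19,8=8×189036065010+197462483400=1709751003480; T_19,9=9×106175395755+189036065010=1144614626805; T_19,10=10×37112163803+106175395755=477297033785; T_19,11=11×8391004908+37112163803=129413217791; T_19,12=12×1256328866+8391004908=23466951300; T_19,13=13×125854638+1256328866=2892439160; T_19,14=14×8408778+125854638=243577530; T_19,15=15×367200+8408778=13916778; T_19,16=16×9996+367200=527136; T_19,17=17×153+9996=12597; T_19,18=18×1+153=171; T_19,19=19×0+1=1
B_19 = ΣS(19,k) = 1+262143+193448101+11259666950+147589284710+693081601779+1492924634839+1709751003480+1144614626805+477297033785+129413217791+23466951300+2892439160+243577530+13916778+527136+12597+171+1 = 5832742205057

5832742205057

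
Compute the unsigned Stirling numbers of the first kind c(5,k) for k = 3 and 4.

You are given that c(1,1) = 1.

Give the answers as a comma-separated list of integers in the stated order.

35, 10

r2: T_2,1=1×1+0=1; T_2,2=1×0+1=1
r3: T_3,1=2×1+0=2; T_3,2=2×1+1=3; T_3,3=2×0+1=1
r4: T_4,2=3×3+2=11; T_4,3=3×1+3=6; T_4,4=3×0+1=1
r5: T_5,3=4×6+11=35; T_5,4=4×1+6=10
Read c(5,3) = 35, c(5,4) = 10.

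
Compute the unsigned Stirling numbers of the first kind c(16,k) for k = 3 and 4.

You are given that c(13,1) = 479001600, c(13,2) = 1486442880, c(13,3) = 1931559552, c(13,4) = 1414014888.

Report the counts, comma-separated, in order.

r14: T_14,1=13×479001600+0=6227020800; T_14,2=13×1486442880+479001600=19802759040; T_14,3=13×1931559552+1486442880=26596717056; T_14,4=13×1414014888+1931559552=20313753096
r15: T_15,2=14×19802759040+6227020800=283465647360; T_15,3=14×26596717056+19802759040=392156797824; T_15,4=14×20313753096+26596717056=310989260400
r16: T_16,3=15×392156797824+283465647360=6165817614720; T_16,4=15×310989260400+392156797824=5056995703824
Read c(16,3) = 6165817614720, c(16,4) = 5056995703824.

6165817614720, 5056995703824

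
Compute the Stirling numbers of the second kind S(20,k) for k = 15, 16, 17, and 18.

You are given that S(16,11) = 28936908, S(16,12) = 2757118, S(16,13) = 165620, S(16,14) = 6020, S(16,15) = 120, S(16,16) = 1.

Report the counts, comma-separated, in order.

452329200, 22350954, 741285, 15675

row 17: T[17][12]=12·2757118+28936908=62022324  T[17][13]=13·165620+2757118=4910178  T[17][14]=14·6020+165620=249900  T[17][15]=15·120+6020=7820  T[17][16]=16·1+120=136  T[17][17]=17·0+1=1
row 18: T[18][13]=13·4910178+62022324=125854638  T[18][14]=14·249900+4910178=8408778  T[18][15]=15·7820+249900=367200  T[18][16]=16·136+7820=9996  T[18][17]=17·1+136=153  T[18][18]=18·0+1=1
row 19: T[19][14]=14·8408778+125854638=243577530  T[19][15]=15·367200+8408778=13916778  T[19][16]=16·9996+367200=527136  T[19][17]=17·153+9996=12597  T[19][18]=18·1+153=171
row 20: T[20][15]=15·13916778+243577530=452329200  T[20][16]=16·527136+13916778=22350954  T[20][17]=17·12597+527136=741285  T[20][18]=18·171+12597=15675
Read S(20,15) = 452329200, S(20,16) = 22350954, S(20,17) = 741285, S(20,18) = 15675.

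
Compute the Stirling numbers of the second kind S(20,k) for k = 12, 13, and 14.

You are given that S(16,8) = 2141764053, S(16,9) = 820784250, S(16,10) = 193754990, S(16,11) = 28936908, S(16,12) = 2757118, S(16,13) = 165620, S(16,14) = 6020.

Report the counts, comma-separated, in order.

i=17: T(17,9)=2141764053+9·820784250=9528822303 | T(17,10)=820784250+10·193754990=2758334150 | T(17,11)=193754990+11·28936908=512060978 | T(17,12)=28936908+12·2757118=62022324 | T(17,13)=2757118+13·165620=4910178 | T(17,14)=165620+14·6020=249900
i=18: T(18,10)=9528822303+10·2758334150=37112163803 | T(18,11)=2758334150+11·512060978=8391004908 | T(18,12)=512060978+12·62022324=1256328866 | T(18,13)=62022324+13·4910178=125854638 | T(18,14)=4910178+14·249900=8408778
i=19: T(19,11)=37112163803+11·8391004908=129413217791 | T(19,12)=8391004908+12·1256328866=23466951300 | T(19,13)=1256328866+13·125854638=2892439160 | T(19,14)=125854638+14·8408778=243577530
i=20: T(20,12)=129413217791+12·23466951300=411016633391 | T(20,13)=23466951300+13·2892439160=61068660380 | T(20,14)=2892439160+14·243577530=6302524580
Read S(20,12) = 411016633391, S(20,13) = 61068660380, S(20,14) = 6302524580.

411016633391, 61068660380, 6302524580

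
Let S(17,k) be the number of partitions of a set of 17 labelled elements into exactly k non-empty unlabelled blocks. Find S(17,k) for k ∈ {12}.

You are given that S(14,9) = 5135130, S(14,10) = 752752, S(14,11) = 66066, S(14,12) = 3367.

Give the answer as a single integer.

@15  (15,10):752752·10+5135130→12662650, (15,11):66066·11+752752→1479478, (15,12):3367·12+66066→106470
@16  (16,11):1479478·11+12662650→28936908, (16,12):106470·12+1479478→2757118
@17  (17,12):2757118·12+28936908→62022324
Read S(17,12) = 62022324.

62022324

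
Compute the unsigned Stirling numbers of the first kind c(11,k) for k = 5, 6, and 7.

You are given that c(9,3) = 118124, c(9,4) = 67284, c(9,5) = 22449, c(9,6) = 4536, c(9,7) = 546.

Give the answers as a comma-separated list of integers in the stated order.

3416930, 902055, 157773

row 10: T[10][4]=9·67284+118124=723680  T[10][5]=9·22449+67284=269325  T[10][6]=9·4536+22449=63273  T[10][7]=9·546+4536=9450
row 11: T[11][5]=10·269325+723680=3416930  T[11][6]=10·63273+269325=902055  T[11][7]=10·9450+63273=157773
Read c(11,5) = 3416930, c(11,6) = 902055, c(11,7) = 157773.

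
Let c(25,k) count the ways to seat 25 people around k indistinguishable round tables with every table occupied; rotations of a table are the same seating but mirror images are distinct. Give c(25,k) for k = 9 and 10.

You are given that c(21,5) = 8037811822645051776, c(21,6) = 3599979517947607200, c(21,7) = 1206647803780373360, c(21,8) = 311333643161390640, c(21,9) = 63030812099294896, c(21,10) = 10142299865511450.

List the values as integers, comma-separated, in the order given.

r22: T_22,6=21×3599979517947607200+8037811822645051776=83637381699544802976; T_22,7=21×1206647803780373360+3599979517947607200=28939583397335447760; T_22,8=21×311333643161390640+1206647803780373360=7744654310169576800; T_22,9=21×63030812099294896+311333643161390640=1634980697246583456; T_22,10=21×10142299865511450+63030812099294896=276019109275035346
r23: T_23,7=22×28939583397335447760+83637381699544802976=720308216440924653696; T_23,8=22×7744654310169576800+28939583397335447760=199321978221066137360; T_23,9=22×1634980697246583456+7744654310169576800=43714229649594412832; T_23,10=22×276019109275035346+1634980697246583456=7707401101297361068
r24: T_24,8=23×199321978221066137360+720308216440924653696=5304713715525445812976; T_24,9=23×43714229649594412832+199321978221066137360=1204749260161737632496; T_24,10=23×7707401101297361068+43714229649594412832=220984454979433717396
r25: T_25,9=24×1204749260161737632496+5304713715525445812976=34218695959407148992880; T_25,10=24×220984454979433717396+1204749260161737632496=6508376179668146850000
Read c(25,9) = 34218695959407148992880, c(25,10) = 6508376179668146850000.

34218695959407148992880, 6508376179668146850000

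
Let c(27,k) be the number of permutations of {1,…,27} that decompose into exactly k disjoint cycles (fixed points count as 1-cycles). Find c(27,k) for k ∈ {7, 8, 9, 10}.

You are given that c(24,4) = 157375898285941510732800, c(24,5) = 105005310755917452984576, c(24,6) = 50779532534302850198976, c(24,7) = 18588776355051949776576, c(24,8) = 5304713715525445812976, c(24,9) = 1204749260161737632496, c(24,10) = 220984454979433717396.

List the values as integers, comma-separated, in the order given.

[25] T[25,5]:24*105005310755917452984576+157375898285941510732800=2677503356427960382362624 · T[25,6]:24*50779532534302850198976+105005310755917452984576=1323714091579185857760000 · T[25,7]:24*18588776355051949776576+50779532534302850198976=496910165055549644836800 · T[25,8]:24*5304713715525445812976+18588776355051949776576=145901905527662649288000 · T[25,9]:24*1204749260161737632496+5304713715525445812976=34218695959407148992880 · T[25,10]:24*220984454979433717396+1204749260161737632496=6508376179668146850000
[26] T[26,6]:25*1323714091579185857760000+2677503356427960382362624=35770355645907606826362624 · T[26,7]:25*496910165055549644836800+1323714091579185857760000=13746468217967926978680000 · T[26,8]:25*145901905527662649288000+496910165055549644836800=4144457803247115877036800 · T[26,9]:25*34218695959407148992880+145901905527662649288000=1001369304512841374110000 · T[26,10]:25*6508376179668146850000+34218695959407148992880=196928100451110820242880
[27] T[27,7]:26*13746468217967926978680000+35770355645907606826362624=393178529313073708272042624 · T[27,8]:26*4144457803247115877036800+13746468217967926978680000=121502371102392939781636800 · T[27,9]:26*1001369304512841374110000+4144457803247115877036800=30180059720580991603896800 · T[27,10]:26*196928100451110820242880+1001369304512841374110000=6121499916241722700424880
Read c(27,7) = 393178529313073708272042624, c(27,8) = 121502371102392939781636800, c(27,9) = 30180059720580991603896800, c(27,10) = 6121499916241722700424880.

393178529313073708272042624, 121502371102392939781636800, 30180059720580991603896800, 6121499916241722700424880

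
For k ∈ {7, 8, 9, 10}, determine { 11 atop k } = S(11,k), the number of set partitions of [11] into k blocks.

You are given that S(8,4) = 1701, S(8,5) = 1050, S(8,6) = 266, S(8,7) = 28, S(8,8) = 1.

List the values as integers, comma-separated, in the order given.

@9  (9,5):1050·5+1701→6951, (9,6):266·6+1050→2646, (9,7):28·7+266→462, (9,8):1·8+28→36, (9,9):0·9+1→1
@10  (10,6):2646·6+6951→22827, (10,7):462·7+2646→5880, (10,8):36·8+462→750, (10,9):1·9+36→45, (10,10):0·10+1→1
@11  (11,7):5880·7+22827→63987, (11,8):750·8+5880→11880, (11,9):45·9+750→1155, (11,10):1·10+45→55
Read S(11,7) = 63987, S(11,8) = 11880, S(11,9) = 1155, S(11,10) = 55.

63987, 11880, 1155, 55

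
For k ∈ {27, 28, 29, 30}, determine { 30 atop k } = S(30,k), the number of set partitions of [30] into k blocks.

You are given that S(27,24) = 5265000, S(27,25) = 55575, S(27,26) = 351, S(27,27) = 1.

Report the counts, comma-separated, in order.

@28  (28,25):55575·25+5265000→6654375, (28,26):351·26+55575→64701, (28,27):1·27+351→378, (28,28):0·28+1→1
@29  (29,26):64701·26+6654375→8336601, (29,27):378·27+64701→74907, (29,28):1·28+378→406, (29,29):0·29+1→1
@30  (30,27):74907·27+8336601→10359090, (30,28):406·28+74907→86275, (30,29):1·29+406→435, (30,30):0·30+1→1
Read S(30,27) = 10359090, S(30,28) = 86275, S(30,29) = 435, S(30,30) = 1.

10359090, 86275, 435, 1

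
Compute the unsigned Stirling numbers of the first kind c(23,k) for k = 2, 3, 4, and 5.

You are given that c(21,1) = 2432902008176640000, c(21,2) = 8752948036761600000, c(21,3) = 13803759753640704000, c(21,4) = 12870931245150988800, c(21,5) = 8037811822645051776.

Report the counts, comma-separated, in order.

i=22: T(22,1)=0+21·2432902008176640000=51090942171709440000 | T(22,2)=2432902008176640000+21·8752948036761600000=186244810780170240000 | T(22,3)=8752948036761600000+21·13803759753640704000=298631902863216384000 | T(22,4)=13803759753640704000+21·12870931245150988800=284093315901811468800 | T(22,5)=12870931245150988800+21·8037811822645051776=181664979520697076096
i=23: T(23,2)=51090942171709440000+22·186244810780170240000=4148476779335454720000 | T(23,3)=186244810780170240000+22·298631902863216384000=6756146673770930688000 | T(23,4)=298631902863216384000+22·284093315901811468800=6548684852703068697600 | T(23,5)=284093315901811468800+22·181664979520697076096=4280722865357147142912
Read c(23,2) = 4148476779335454720000, c(23,3) = 6756146673770930688000, c(23,4) = 6548684852703068697600, c(23,5) = 4280722865357147142912.

4148476779335454720000, 6756146673770930688000, 6548684852703068697600, 4280722865357147142912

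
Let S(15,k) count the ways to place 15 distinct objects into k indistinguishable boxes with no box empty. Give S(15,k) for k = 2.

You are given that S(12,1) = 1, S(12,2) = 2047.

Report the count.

r13: T_13,1=1×1+0=1; T_13,2=2×2047+1=4095
r14: T_14,1=1×1+0=1; T_14,2=2×4095+1=8191
r15: T_15,2=2×8191+1=16383
Read S(15,2) = 16383.

16383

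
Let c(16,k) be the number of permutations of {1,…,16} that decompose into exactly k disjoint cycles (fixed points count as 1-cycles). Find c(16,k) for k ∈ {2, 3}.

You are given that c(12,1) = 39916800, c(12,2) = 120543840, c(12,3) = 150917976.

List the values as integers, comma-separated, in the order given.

[13] T[13,1]:12*39916800+0=479001600 · T[13,2]:12*120543840+39916800=1486442880 · T[13,3]:12*150917976+120543840=1931559552
[14] T[14,1]:13*479001600+0=6227020800 · T[14,2]:13*1486442880+479001600=19802759040 · T[14,3]:13*1931559552+1486442880=26596717056
[15] T[15,1]:14*6227020800+0=87178291200 · T[15,2]:14*19802759040+6227020800=283465647360 · T[15,3]:14*26596717056+19802759040=392156797824
[16] T[16,2]:15*283465647360+87178291200=4339163001600 · T[16,3]:15*392156797824+283465647360=6165817614720
Read c(16,2) = 4339163001600, c(16,3) = 6165817614720.

4339163001600, 6165817614720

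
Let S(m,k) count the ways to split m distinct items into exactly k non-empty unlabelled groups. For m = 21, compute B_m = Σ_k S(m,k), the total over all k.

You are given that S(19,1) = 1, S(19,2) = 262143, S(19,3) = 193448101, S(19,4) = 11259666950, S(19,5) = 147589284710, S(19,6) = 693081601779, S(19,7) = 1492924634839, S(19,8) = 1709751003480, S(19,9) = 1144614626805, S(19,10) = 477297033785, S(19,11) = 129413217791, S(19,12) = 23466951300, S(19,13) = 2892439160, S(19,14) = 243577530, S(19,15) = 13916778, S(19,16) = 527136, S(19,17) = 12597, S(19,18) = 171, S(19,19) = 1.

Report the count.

474869816156751

r20: T_20,1=1×1+0=1; T_20,2=2×262143+1=524287; T_20,3=3×193448101+262143=580606446; T_20,4=4×11259666950+193448101=45232115901; T_20,5=5×147589284710+11259666950=749206090500; T_20,6=6×693081601779+147589284710=4306078895384; T_20,7=7×1492924634839+693081601779=11143554045652; T_20,8=8×1709751003480+1492924634839=15170932662679; T_20,9=9×1144614626805+1709751003480=12011282644725; T_20,10=10×477297033785+1144614626805=5917584964655; T_20,11=11×129413217791+477297033785=1900842429486; T_20,12=12×23466951300+129413217791=411016633391; T_20,13=13×2892439160+23466951300=61068660380; T_20,14=14×243577530+2892439160=6302524580; T_20,15=15×13916778+243577530=452329200; T_20,16=16×527136+13916778=22350954; T_20,17=17×12597+527136=741285; T_20,18=18×171+12597=15675; T_20,19=19×1+171=190; T_20,20=20×0+1=1
r21: T_21,1=1×1+0=1; T_21,2=2×524287+1=1048575; T_21,3=3×580606446+524287=1742343625; T_21,4=4×45232115901+580606446=181509070050; T_21,5=5×749206090500+45232115901=3791262568401; T_21,6=6×4306078895384+749206090500=26585679462804; T_21,7=7×11143554045652+4306078895384=82310957214948; T_21,8=8×15170932662679+11143554045652=132511015347084; T_21,9=9×12011282644725+15170932662679=123272476465204; T_21,10=10×5917584964655+12011282644725=71187132291275; T_21,11=11×1900842429486+5917584964655=26826851689001; T_21,12=12×411016633391+1900842429486=6833042030178; T_21,13=13×61068660380+411016633391=1204909218331; T_21,14=14×6302524580+61068660380=149304004500; T_21,15=15×452329200+6302524580=13087462580; T_21,16=16×22350954+452329200=809944464; T_21,17=17×741285+22350954=34952799; T_21,18=18×15675+741285=1023435; T_21,19=19×190+15675=19285; T_21,20=20×1+190=210; T_21,21=21×0+1=1
B_21 = ΣS(21,k) = 1+1048575+1742343625+181509070050+3791262568401+26585679462804+82310957214948+132511015347084+123272476465204+71187132291275+26826851689001+6833042030178+1204909218331+149304004500+13087462580+809944464+34952799+1023435+19285+210+1 = 474869816156751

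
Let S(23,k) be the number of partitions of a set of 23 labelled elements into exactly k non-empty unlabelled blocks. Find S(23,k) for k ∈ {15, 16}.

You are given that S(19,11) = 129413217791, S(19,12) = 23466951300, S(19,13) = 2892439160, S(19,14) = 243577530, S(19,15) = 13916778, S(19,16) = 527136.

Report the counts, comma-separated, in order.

8479404429331, 762361127264

[20] T[20,12]:12*23466951300+129413217791=411016633391 · T[20,13]:13*2892439160+23466951300=61068660380 · T[20,14]:14*243577530+2892439160=6302524580 · T[20,15]:15*13916778+243577530=452329200 · T[20,16]:16*527136+13916778=22350954
[21] T[21,13]:13*61068660380+411016633391=1204909218331 · T[21,14]:14*6302524580+61068660380=149304004500 · T[21,15]:15*452329200+6302524580=13087462580 · T[21,16]:16*22350954+452329200=809944464
[22] T[22,14]:14*149304004500+1204909218331=3295165281331 · T[22,15]:15*13087462580+149304004500=345615943200 · T[22,16]:16*809944464+13087462580=26046574004
[23] T[23,15]:15*345615943200+3295165281331=8479404429331 · T[23,16]:16*26046574004+345615943200=762361127264
Read S(23,15) = 8479404429331, S(23,16) = 762361127264.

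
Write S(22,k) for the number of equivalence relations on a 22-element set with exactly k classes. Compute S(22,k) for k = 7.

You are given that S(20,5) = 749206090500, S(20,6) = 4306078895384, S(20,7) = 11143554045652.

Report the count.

602762379967440

row 21: T[21][6]=6·4306078895384+749206090500=26585679462804  T[21][7]=7·11143554045652+4306078895384=82310957214948
row 22: T[22][7]=7·82310957214948+26585679462804=602762379967440
Read S(22,7) = 602762379967440.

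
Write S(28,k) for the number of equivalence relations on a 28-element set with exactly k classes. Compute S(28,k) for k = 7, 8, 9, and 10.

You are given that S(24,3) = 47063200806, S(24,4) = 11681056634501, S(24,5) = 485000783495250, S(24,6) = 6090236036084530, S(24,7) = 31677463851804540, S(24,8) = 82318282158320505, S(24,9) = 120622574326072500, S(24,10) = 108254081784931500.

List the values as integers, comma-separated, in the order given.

@25  (25,4):11681056634501·4+47063200806→46771289738810, (25,5):485000783495250·5+11681056634501→2436684974110751, (25,6):6090236036084530·6+485000783495250→37026417000002430, (25,7):31677463851804540·7+6090236036084530→227832482998716310, (25,8):82318282158320505·8+31677463851804540→690223721118368580, (25,9):120622574326072500·9+82318282158320505→1167921451092973005, (25,10):108254081784931500·10+120622574326072500→1203163392175387500
@26  (26,5):2436684974110751·5+46771289738810→12230196160292565, (26,6):37026417000002430·6+2436684974110751→224595186974125331, (26,7):227832482998716310·7+37026417000002430→1631853797991016600, (26,8):690223721118368580·8+227832482998716310→5749622251945664950, (26,9):1167921451092973005·9+690223721118368580→11201516780955125625, (26,10):1203163392175387500·10+1167921451092973005→13199555372846848005
@27  (27,6):224595186974125331·6+12230196160292565→1359801318005044551, (27,7):1631853797991016600·7+224595186974125331→11647571772911241531, (27,8):5749622251945664950·8+1631853797991016600→47628831813556336200, (27,9):11201516780955125625·9+5749622251945664950→106563273280541795575, (27,10):13199555372846848005·10+11201516780955125625→143197070509423605675
@28  (28,7):11647571772911241531·7+1359801318005044551→82892803728383735268, (28,8):47628831813556336200·8+11647571772911241531→392678226281361931131, (28,9):106563273280541795575·9+47628831813556336200→1006698291338432496375, (28,10):143197070509423605675·10+106563273280541795575→1538533978374777852325
Read S(28,7) = 82892803728383735268, S(28,8) = 392678226281361931131, S(28,9) = 1006698291338432496375, S(28,10) = 1538533978374777852325.

82892803728383735268, 392678226281361931131, 1006698291338432496375, 1538533978374777852325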